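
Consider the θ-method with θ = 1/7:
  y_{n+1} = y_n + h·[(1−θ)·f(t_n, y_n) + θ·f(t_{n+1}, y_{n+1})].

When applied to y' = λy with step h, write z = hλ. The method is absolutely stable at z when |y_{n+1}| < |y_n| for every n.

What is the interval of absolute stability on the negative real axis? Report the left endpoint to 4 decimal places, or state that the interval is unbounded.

z∈(-2.8000,0).

With y'=λy (z=hλ):
  y_{n+1} = y_n + z·[6/7·y_n + 1/7·y_{n+1}] ⇒ (1 − 1/7z)y_{n+1} = (1 + 6/7z)y_n
  ⇒ R(z) = (1 + 6/7z)/(1 − 1/7z).

Find x<0 with |R(x)|<1.
x=-1.42: |R|=0.1805
R=−1: 1+6/7x = −1+1/7x ⇒ -5/7x=2 ⇒ x=2/(-5/7)=-2.8000
Confirm numerically:
  x=-2.469: |R|=0.82522 <1
  x=-2.382: |R|=0.77723 <1
  x=-1.428: |R|=0.18605 <1
  x=-3.182: |R|=1.18759 >1
  x=-3.170: |R|=1.18191 >1
  x=-3.080: |R|=1.13889 >1
Stable set (-2.8000, 0).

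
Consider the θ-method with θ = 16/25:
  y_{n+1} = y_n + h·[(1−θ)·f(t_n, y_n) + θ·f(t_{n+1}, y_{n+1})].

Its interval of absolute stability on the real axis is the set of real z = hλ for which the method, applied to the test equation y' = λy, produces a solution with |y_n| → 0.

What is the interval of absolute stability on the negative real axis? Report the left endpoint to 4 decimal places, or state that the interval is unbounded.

unbounded; (−∞, 0).

Set f=λy, z=hλ:
  y_{n+1} = y_n + z·[9/25·y_n + 16/25·y_{n+1}] ⇒ (1 − 16/25z)y_{n+1} = (1 + 9/25z)y_n
  Hence R(z) = (1 + 9/25z)/(1 − 16/25z).

Find x<0 with |R(x)|<1.
x=-0.9: |R|=0.4289
x=-2: |R|=0.1228
x=-10: |R|=0.3514
x=-100: |R|=0.5385
θ=16/25≥1/2 ⇒ |1+9/25x|<|1−16/25x| ∀x<0 ⇒ stable on all of ℝ⁻.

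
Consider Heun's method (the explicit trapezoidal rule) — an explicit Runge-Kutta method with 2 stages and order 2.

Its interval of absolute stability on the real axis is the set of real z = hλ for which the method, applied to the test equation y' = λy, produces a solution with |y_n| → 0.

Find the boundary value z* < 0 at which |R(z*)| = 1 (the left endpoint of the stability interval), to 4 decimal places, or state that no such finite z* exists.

left endpoint -2.0000.

On y'=λy, z=hλ:
  order 2, 2-stage ⇒ R(z)=1+z+z^2/2
  (e.g. R(-0.54)=0.60580, |R|=0.60580)

Need |R(x)|<1, x<0.
x=-0.54: |R|=0.6058
|R(-1.26)|=0.5338 |R(-0.99)|=0.5000
Bisect:
  x_lo=-2.4122 |R|=1.4971  x_hi=-0.3280 |R|=0.7258
  mid=-1.37008 |R|=0.56848 →hi
  mid=-1.89112 |R|=0.89705 →hi
  mid=-2.15164 |R|=1.16313 →lo
  mid=-2.02138 |R|=1.02161 →lo
  mid=-1.95625 |R|=0.95720 →hi
  mid=-1.98881 |R|=0.98888 →hi
  mid=-2.00510 |R|=1.00511 →lo
  mid=-1.99695 |R|=0.99696 →hi
  ...
  [-2.00001,-1.99988] ⇒ x*=-2.0000
Interval (-2.0000, 0).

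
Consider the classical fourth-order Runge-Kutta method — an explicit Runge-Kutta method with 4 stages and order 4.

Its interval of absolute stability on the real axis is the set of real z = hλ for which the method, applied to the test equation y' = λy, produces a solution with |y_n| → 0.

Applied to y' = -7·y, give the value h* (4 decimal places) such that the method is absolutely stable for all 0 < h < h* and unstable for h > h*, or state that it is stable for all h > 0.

With y'=λy (z=hλ):
  order 4, 4-stage ⇒ R(z)=1+z+z^2/2+z^3/6+z^4/24
  (e.g. R(-0.7)=0.49784, |R|=0.49784)

Need |R(x)|<1, x<0.
x=-0.7: |R|=0.4978
|R(-2.65)|=0.8145 |R(-2.62)|=0.7781 |R(-2.38)|=0.5422
Bisect:
  x_lo=-3.1305 |R|=1.6581  x_hi=-0.2162 |R|=0.8056
  mid=-1.67337 |R|=0.27247 →hi
  mid=-2.40194 |R|=0.56000 →hi
  mid=-2.76623 |R|=0.97164 →hi
  mid=-2.94837 |R|=1.27504 →lo
  mid=-2.85730 |R|=1.11411 →lo
  mid=-2.81177 |R|=1.04065 →lo
  mid=-2.78900 |R|=1.00560 →lo
  mid=-2.77762 |R|=0.98849 →hi
  mid=-2.78331 |R|=0.99701 →hi
  mid=-2.78615 |R|=1.00130 →lo
  ...
  [-2.78544,-2.78526] ⇒ x*=-2.7853
Interval (-2.7853, 0).

(-2.7853,0); λ=-7 ⇒ h* = 0.3979.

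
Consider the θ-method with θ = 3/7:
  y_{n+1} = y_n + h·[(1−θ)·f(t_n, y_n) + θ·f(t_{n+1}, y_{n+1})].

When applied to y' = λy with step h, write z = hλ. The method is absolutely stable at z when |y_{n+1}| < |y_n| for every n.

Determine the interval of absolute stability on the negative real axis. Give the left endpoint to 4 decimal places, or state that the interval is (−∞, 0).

(-14.0000, 0).

Set f=λy, z=hλ:
  y_{n+1} = y_n + z·[4/7·y_n + 3/7·y_{n+1}] ⇒ (1 − 3/7z)y_{n+1} = (1 + 4/7z)y_n
  ⇒ R(z) = (1 + 4/7z)/(1 − 3/7z).

Boundary: |R(x)|=1, x<0.
x=-0.51: |R|=0.5815
R=−1: 1+4/7x = −1+3/7x ⇒ -1/7x=2 ⇒ x=2/(-1/7)=-14.0000
Confirm numerically:
  x=-13.042: |R|=0.97923 <1
  x=-11.149: |R|=0.92951 <1
  x=-6.412: |R|=0.71078 <1
  x=-14.473: |R|=1.00938 >1
  x=-14.426: |R|=1.00847 >1
  x=-14.337: |R|=1.00674 >1
Interval (-14.0000, 0).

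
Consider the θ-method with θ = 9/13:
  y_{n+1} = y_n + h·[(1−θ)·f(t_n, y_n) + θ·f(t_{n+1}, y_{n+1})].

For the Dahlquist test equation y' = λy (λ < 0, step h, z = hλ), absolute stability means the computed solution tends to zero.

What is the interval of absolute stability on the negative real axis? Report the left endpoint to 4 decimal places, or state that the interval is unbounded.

interval (−∞, 0).

Test eqn y'=λy, z=hλ:
  y_{n+1} = y_n + z·[4/13·y_n + 9/13·y_{n+1}] ⇒ (1 − 9/13z)y_{n+1} = (1 + 4/13z)y_n
  Hence R(z) = (1 + 4/13z)/(1 − 9/13z).

Boundary: |R(x)|=1, x<0.
x=-0.57: |R|=0.5913
x=-2: |R|=0.1613
x=-10: |R|=0.2621
x=-100: |R|=0.4239
θ=9/13≥1/2 ⇒ |1+4/13x|<|1−9/13x| ∀x<0 ⇒ stable on all of ℝ⁻.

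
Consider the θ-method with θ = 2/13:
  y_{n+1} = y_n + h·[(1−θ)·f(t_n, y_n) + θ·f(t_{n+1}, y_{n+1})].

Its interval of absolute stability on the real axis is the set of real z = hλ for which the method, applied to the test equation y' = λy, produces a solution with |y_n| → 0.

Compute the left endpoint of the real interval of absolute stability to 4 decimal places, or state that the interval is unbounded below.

With y'=λy (z=hλ):
  y_{n+1} = y_n + z·[11/13·y_n + 2/13·y_{n+1}] ⇒ (1 − 2/13z)y_{n+1} = (1 + 11/13z)y_n
  Hence R(z) = (1 + 11/13z)/(1 − 2/13z).

Solve |R(x)|<1 on ℝ⁻.
x=-0.7: |R|=0.3681
R=−1: 1+11/13x = −1+2/13x ⇒ -9/13x=2 ⇒ x=2/(-9/13)=-2.8889
Confirm numerically:
  x=-2.847: |R|=0.97983 <1
  x=-2.721: |R|=0.91807 <1
  x=-2.215: |R|=0.65204 <1
  x=-3.423: |R|=1.24222 >1
  x=-3.130: |R|=1.11267 >1
  x=-3.048: |R|=1.07499 >1
Interval (-2.8889, 0).

left endpoint -2.8889.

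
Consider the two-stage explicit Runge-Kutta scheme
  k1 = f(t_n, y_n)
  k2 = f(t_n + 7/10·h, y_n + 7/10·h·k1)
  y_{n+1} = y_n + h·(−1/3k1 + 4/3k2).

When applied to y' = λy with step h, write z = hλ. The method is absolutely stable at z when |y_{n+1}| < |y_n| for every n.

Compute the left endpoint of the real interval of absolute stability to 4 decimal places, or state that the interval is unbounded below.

z* = -1.0714.

Set f=λy, z=hλ:
  k1=λy_n ⇒ h·k1=z·y_n;  k2=λ(1+7/10z)y_n ⇒ h·k2=z(1+7/10z)y_n
  y_{n+1}/y_n = 1 − 1/3z + 4/3z(1+7/10z) = 1 + z + 14/15z²
  R(z) = 1 + z + 14/15z².

Find x<0 with |R(x)|<1.
x=-1.33: |R|=1.3210
R=1: x+14/15x²=0 ⇒ x=−15/14=-1.0714; min R=1−1/(4·14/15)=0.7321>−1
Confirm numerically:
  x=-0.954: |R|=0.89544 <1
  x=-0.764: |R|=0.78078 <1
  x=-0.534: |R|=0.73215 <1
  x=-0.462: |R|=0.73721 <1
  x=-1.430: |R|=1.47857 >1
  x=-1.214: |R|=1.16154 >1
Interval (-1.0714, 0).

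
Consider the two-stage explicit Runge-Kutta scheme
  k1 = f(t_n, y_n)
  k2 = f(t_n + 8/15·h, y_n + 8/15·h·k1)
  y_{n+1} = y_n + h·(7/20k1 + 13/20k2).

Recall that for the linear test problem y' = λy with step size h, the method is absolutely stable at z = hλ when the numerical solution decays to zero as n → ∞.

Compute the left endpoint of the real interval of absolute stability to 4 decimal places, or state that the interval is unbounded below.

With y'=λy (z=hλ):
  k1=λy_n ⇒ h·k1=z·y_n;  k2=λ(1+8/15z)y_n ⇒ h·k2=z(1+8/15z)y_n
  y_{n+1}/y_n = 1 + 7/20z + 13/20z(1+8/15z) = 1 + z + 26/75z²
  ⇒ R(z) = 1 + z + 26/75z².

Find x<0 with |R(x)|<1.
x=-1.39: |R|=0.2798
R=1: x+26/75x²=0 ⇒ x=−75/26=-2.8846; min R=1−1/(4·26/75)=0.2788>−1
Confirm numerically:
  x=-2.525: |R|=0.68522 <1
  x=-2.476: |R|=0.64927 <1
  x=-1.795: |R|=0.32197 <1
  x=-1.340: |R|=0.28247 <1
  x=-3.386: |R|=1.58853 >1
  x=-3.106: |R|=1.23838 >1
  x=-3.002: |R|=1.12216 >1
So |R|<1 on (-2.8846, 0).

z* = -2.8846.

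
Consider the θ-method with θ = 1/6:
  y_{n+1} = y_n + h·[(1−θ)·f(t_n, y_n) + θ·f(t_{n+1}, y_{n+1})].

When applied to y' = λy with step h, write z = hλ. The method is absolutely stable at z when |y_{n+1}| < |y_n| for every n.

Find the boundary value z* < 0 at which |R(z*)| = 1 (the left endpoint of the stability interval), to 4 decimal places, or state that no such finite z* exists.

Set f=λy, z=hλ:
  y_{n+1} = y_n + z·[5/6·y_n + 1/6·y_{n+1}] ⇒ (1 − 1/6z)y_{n+1} = (1 + 5/6z)y_n
  Hence R(z) = (1 + 5/6z)/(1 − 1/6z).

Find x<0 with |R(x)|<1.
x=-1.46: |R|=0.1743
R=−1: 1+5/6x = −1+1/6x ⇒ -2/3x=2 ⇒ x=2/(-2/3)=-3.0000
Confirm numerically:
  x=-2.473: |R|=0.75121 <1
  x=-1.892: |R|=0.43842 <1
  x=-1.402: |R|=0.13645 <1
  x=-3.312: |R|=1.13402 >1
  x=-3.209: |R|=1.09078 >1
  x=-3.047: |R|=1.02078 >1
So |R|<1 on (-3.0000, 0).

z* = -3.0000.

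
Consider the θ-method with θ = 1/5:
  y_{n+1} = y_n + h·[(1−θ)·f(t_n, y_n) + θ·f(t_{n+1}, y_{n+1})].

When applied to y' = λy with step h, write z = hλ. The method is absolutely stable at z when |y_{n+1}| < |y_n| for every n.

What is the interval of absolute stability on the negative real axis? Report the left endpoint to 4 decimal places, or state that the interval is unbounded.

With y'=λy (z=hλ):
  y_{n+1} = y_n + z·[4/5·y_n + 1/5·y_{n+1}] ⇒ (1 − 1/5z)y_{n+1} = (1 + 4/5z)y_n
  ⇒ R(z) = (1 + 4/5z)/(1 − 1/5z).

Boundary: |R(x)|=1, x<0.
x=-1.55: |R|=0.1832
R=−1: 1+4/5x = −1+1/5x ⇒ -3/5x=2 ⇒ x=2/(-3/5)=-3.3333
Confirm numerically:
  x=-3.130: |R|=0.92497 <1
  x=-3.085: |R|=0.90785 <1
  x=-2.925: |R|=0.84543 <1
  x=-1.999: |R|=0.42806 <1
  x=-3.638: |R|=1.10581 >1
  x=-3.551: |R|=1.07637 >1
  x=-3.398: |R|=1.02310 >1
Stable set (-3.3333, 0).

(-3.3333, 0).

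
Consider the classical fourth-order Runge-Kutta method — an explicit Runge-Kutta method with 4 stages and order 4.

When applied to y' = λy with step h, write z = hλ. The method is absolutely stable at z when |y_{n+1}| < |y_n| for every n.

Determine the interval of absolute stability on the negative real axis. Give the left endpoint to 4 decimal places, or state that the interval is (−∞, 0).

(-2.7853, 0).

Set f=λy, z=hλ:
  order 4, 4-stage ⇒ R(z)=1+z+z^2/2+z^3/6+z^4/24
  (e.g. R(-0.95)=0.39229, |R|=0.39229)

Solve |R(x)|<1 on ℝ⁻.
x=-0.95: |R|=0.3923
|R(-2.93)|=1.2410 |R(-2.31)|=0.4901 |R(-1.81)|=0.2870
Bisect:
  x_lo=-3.3176 |R|=2.1473  x_hi=-0.0605 |R|=0.9413
  mid=-1.68902 |R|=0.27340 →hi
  mid=-2.50330 |R|=0.65168 →hi
  mid=-2.91044 |R|=1.20566 →lo
  mid=-2.70687 |R|=0.88805 →hi
  mid=-2.80865 |R|=1.03579 →lo
  mid=-2.75776 |R|=0.95927 →hi
  mid=-2.78321 |R|=0.99686 →hi
  mid=-2.79593 |R|=1.01615 →lo
  ...
  [-2.78539,-2.78519] ⇒ x*=-2.7853
Interval (-2.7853, 0).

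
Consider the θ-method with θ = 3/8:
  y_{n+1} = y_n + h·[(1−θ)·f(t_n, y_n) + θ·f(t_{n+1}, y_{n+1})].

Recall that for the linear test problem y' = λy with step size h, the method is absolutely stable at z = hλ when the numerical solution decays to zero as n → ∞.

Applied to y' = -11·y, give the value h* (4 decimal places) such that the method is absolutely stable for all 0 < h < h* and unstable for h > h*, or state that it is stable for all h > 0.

Set f=λy, z=hλ:
  y_{n+1} = y_n + z·[5/8·y_n + 3/8·y_{n+1}] ⇒ (1 − 3/8z)y_{n+1} = (1 + 5/8z)y_n
  so R(z) = (1 + 5/8z)/(1 − 3/8z).

Need |R(x)|<1, x<0.
x=-1.36: |R|=0.0993
R=−1: 1+5/8x = −1+3/8x ⇒ -1/4x=2 ⇒ x=2/(-1/4)=-8.0000
Confirm numerically:
  x=-6.755: |R|=0.91191 <1
  x=-6.507: |R|=0.89150 <1
  x=-3.222: |R|=0.45907 <1
  x=-8.492: |R|=1.02939 >1
  x=-8.212: |R|=1.01299 >1
Interval (-8.0000, 0).

(-8.0000,0); λ=-11 ⇒ h* = (8)/11 = 0.7273.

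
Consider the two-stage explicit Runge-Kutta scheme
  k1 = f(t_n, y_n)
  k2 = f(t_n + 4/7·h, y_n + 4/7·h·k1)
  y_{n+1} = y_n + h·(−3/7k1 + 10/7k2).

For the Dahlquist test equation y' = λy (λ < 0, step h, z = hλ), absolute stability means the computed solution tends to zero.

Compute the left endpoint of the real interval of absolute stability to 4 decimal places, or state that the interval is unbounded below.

left endpoint -1.2250.

With y'=λy (z=hλ):
  k1=λy_n ⇒ h·k1=z·y_n;  k2=λ(1+4/7z)y_n ⇒ h·k2=z(1+4/7z)y_n
  y_{n+1}/y_n = 1 − 3/7z + 10/7z(1+4/7z) = 1 + z + 40/49z²
  Hence R(z) = 1 + z + 40/49z².

Boundary: |R(x)|=1, x<0.
x=-1.4: |R|=1.2000
R=1: x+40/49x²=0 ⇒ x=−49/40=-1.2250; min R=1−1/(4·40/49)=0.6937>−1
Confirm numerically:
  x=-1.041: |R|=0.84364 <1
  x=-0.909: |R|=0.76552 <1
  x=-0.835: |R|=0.73416 <1
  x=-0.696: |R|=0.69944 <1
  x=-1.699: |R|=1.65741 >1
  x=-1.634: |R|=1.54556 >1
  x=-1.577: |R|=1.45315 >1
Stable set (-1.2250, 0).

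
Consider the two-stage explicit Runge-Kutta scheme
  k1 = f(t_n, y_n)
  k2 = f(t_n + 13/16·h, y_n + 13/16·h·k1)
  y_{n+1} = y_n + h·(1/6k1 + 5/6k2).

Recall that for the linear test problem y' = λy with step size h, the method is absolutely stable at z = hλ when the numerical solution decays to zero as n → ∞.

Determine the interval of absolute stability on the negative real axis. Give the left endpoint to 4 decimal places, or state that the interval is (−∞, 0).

z∈(-1.4769,0).

On y'=λy, z=hλ:
  k1=λy_n ⇒ h·k1=z·y_n;  k2=λ(1+13/16z)y_n ⇒ h·k2=z(1+13/16z)y_n
  y_{n+1}/y_n = 1 + 1/6z + 5/6z(1+13/16z) = 1 + z + 65/96z²
  R(z) = 1 + z + 65/96z².

Need |R(x)|<1, x<0.
x=-0.91: |R|=0.6507
R=1: x+65/96x²=0 ⇒ x=−96/65=-1.4769; min R=1−1/(4·65/96)=0.6308>−1
Confirm numerically:
  x=-1.397: |R|=0.92440 <1
  x=-1.281: |R|=0.83007 <1
  x=-1.228: |R|=0.79303 <1
  x=-1.195: |R|=0.77189 <1
  x=-1.788: |R|=1.37660 >1
  x=-1.727: |R|=1.29242 >1
So |R|<1 on (-1.4769, 0).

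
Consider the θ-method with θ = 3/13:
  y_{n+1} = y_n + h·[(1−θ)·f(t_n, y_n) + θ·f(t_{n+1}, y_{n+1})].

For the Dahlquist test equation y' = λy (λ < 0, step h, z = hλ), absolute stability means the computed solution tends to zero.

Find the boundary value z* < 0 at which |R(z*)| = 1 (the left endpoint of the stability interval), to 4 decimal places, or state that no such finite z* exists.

On y'=λy, z=hλ:
  y_{n+1} = y_n + z·[10/13·y_n + 3/13·y_{n+1}] ⇒ (1 − 3/13z)y_{n+1} = (1 + 10/13z)y_n
  ⇒ R(z) = (1 + 10/13z)/(1 − 3/13z).

Find x<0 with |R(x)|<1.
x=-0.93: |R|=0.2343
R=−1: 1+10/13x = −1+3/13x ⇒ -7/13x=2 ⇒ x=2/(-7/13)=-3.7143
Confirm numerically:
  x=-3.345: |R|=0.88778 <1
  x=-3.275: |R|=0.86528 <1
  x=-1.681: |R|=0.21116 <1
  x=-4.013: |R|=1.08351 >1
  x=-3.915: |R|=1.05678 >1
Stable set (-3.7143, 0).

left endpoint -3.7143.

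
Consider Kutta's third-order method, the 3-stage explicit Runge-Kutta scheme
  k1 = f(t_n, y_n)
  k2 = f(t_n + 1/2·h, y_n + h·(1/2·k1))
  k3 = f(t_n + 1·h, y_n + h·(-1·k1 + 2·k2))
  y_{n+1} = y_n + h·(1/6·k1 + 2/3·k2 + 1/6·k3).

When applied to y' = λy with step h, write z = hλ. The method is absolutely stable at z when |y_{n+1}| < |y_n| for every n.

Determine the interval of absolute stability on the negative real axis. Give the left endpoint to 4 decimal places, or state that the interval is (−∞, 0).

With y'=λy (z=hλ):
  order 3, 3-stage ⇒ R(z)=1+z+z^2/2+z^3/6
  (e.g. R(-0.41)=0.66256, |R|=0.66256)

Need |R(x)|<1, x<0.
x=-0.41: |R|=0.6626
|R(-2.29)|=0.6694 |R(-2.28)|=0.6562 |R(-0.58)|=0.5557
Bisect:
  x_lo=-3.1364 |R|=2.3600  x_hi=-0.3761 |R|=0.6857
  mid=-1.75626 |R|=0.11689 →hi
  mid=-2.44633 |R|=0.89409 →hi
  mid=-2.79136 |R|=1.52042 →lo
  mid=-2.61885 |R|=1.18316 →lo
  mid=-2.53259 |R|=1.03292 →lo
  mid=-2.48946 |R|=0.96212 →hi
  mid=-2.51102 |R|=0.99717 →hi
  mid=-2.52181 |R|=1.01496 →lo
  ...
  [-2.51288,-2.51271] ⇒ x*=-2.5127
Interval (-2.5127, 0).

z∈(-2.5127,0).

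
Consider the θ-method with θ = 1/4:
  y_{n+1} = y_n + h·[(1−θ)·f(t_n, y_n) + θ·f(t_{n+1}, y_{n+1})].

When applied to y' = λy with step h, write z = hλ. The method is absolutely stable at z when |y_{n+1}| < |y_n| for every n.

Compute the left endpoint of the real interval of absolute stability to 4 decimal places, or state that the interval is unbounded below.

z* = -4.0000.

Test eqn y'=λy, z=hλ:
  y_{n+1} = y_n + z·[3/4·y_n + 1/4·y_{n+1}] ⇒ (1 − 1/4z)y_{n+1} = (1 + 3/4z)y_n
  Hence R(z) = (1 + 3/4z)/(1 − 1/4z).

Find x<0 with |R(x)|<1.
x=-1.47: |R|=0.0750
R=−1: 1+3/4x = −1+1/4x ⇒ -1/2x=2 ⇒ x=2/(-1/2)=-4.0000
Confirm numerically:
  x=-2.941: |R|=0.69486 <1
  x=-1.848: |R|=0.26402 <1
  x=-1.797: |R|=0.23995 <1
  x=-4.533: |R|=1.12493 >1
  x=-4.155: |R|=1.03801 >1
  x=-4.102: |R|=1.02518 >1
So |R|<1 on (-4.0000, 0).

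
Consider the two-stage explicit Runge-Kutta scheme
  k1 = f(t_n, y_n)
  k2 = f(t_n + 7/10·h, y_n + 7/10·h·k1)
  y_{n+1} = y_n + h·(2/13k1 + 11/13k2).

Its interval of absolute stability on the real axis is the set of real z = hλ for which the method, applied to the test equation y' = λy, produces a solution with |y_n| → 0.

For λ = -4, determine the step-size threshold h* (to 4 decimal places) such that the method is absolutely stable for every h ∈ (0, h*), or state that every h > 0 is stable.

(-1.6883,0); λ=-4 ⇒ h* = (130/77)/4 = 0.4221.

Test eqn y'=λy, z=hλ:
  k1=λy_n ⇒ h·k1=z·y_n;  k2=λ(1+7/10z)y_n ⇒ h·k2=z(1+7/10z)y_n
  y_{n+1}/y_n = 1 + 2/13z + 11/13z(1+7/10z) = 1 + z + 77/130z²
  R(z) = 1 + z + 77/130z².

Boundary: |R(x)|=1, x<0.
x=-0.91: |R|=0.5805
R=1: x+77/130x²=0 ⇒ x=−130/77=-1.6883; min R=1−1/(4·77/130)=0.5779>−1
Confirm numerically:
  x=-1.196: |R|=0.65125 <1
  x=-0.991: |R|=0.59069 <1
  x=-0.757: |R|=0.58242 <1
  x=-2.115: |R|=1.53453 >1
  x=-1.771: |R|=1.08674 >1
Stable set (-1.6883, 0).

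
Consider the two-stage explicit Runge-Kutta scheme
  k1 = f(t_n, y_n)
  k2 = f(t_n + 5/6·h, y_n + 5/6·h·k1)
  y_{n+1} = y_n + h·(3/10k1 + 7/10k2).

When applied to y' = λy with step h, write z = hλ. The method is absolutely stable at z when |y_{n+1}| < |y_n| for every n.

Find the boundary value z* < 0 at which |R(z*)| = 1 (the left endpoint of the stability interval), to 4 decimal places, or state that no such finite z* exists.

left endpoint -1.7143.

On y'=λy, z=hλ:
  k1=λy_n ⇒ h·k1=z·y_n;  k2=λ(1+5/6z)y_n ⇒ h·k2=z(1+5/6z)y_n
  y_{n+1}/y_n = 1 + 3/10z + 7/10z(1+5/6z) = 1 + z + 7/12z²
  R(z) = 1 + z + 7/12z².

Solve |R(x)|<1 on ℝ⁻.
x=-0.51: |R|=0.6417
R=1: x+7/12x²=0 ⇒ x=−12/7=-1.7143; min R=1−1/(4·7/12)=0.5714>−1
Confirm numerically:
  x=-1.617: |R|=0.90824 <1
  x=-1.403: |R|=0.74524 <1
  x=-0.775: |R|=0.57536 <1
  x=-0.690: |R|=0.58773 <1
  x=-2.249: |R|=1.70150 >1
  x=-2.222: |R|=1.65808 >1
  x=-2.110: |R|=1.48706 >1
Stable set (-1.7143, 0).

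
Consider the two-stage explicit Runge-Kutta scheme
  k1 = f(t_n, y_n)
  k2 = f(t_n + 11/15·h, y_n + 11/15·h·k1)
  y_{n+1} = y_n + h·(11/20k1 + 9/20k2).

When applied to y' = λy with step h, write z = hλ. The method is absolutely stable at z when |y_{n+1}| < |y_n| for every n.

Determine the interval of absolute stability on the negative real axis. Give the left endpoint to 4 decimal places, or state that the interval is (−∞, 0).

z∈(-3.0303,0).

Test eqn y'=λy, z=hλ:
  k1=λy_n ⇒ h·k1=z·y_n;  k2=λ(1+11/15z)y_n ⇒ h·k2=z(1+11/15z)y_n
  y_{n+1}/y_n = 1 + 11/20z + 9/20z(1+11/15z) = 1 + z + 33/100z²
  R(z) = 1 + z + 33/100z².

Solve |R(x)|<1 on ℝ⁻.
x=-0.95: |R|=0.3478
R=1: x+33/100x²=0 ⇒ x=−100/33=-3.0303; min R=1−1/(4·33/100)=0.2424>−1
Confirm numerically:
  x=-2.759: |R|=0.75299 <1
  x=-2.735: |R|=0.73347 <1
  x=-1.770: |R|=0.26386 <1
  x=-3.290: |R|=1.28195 >1
  x=-3.225: |R|=1.20721 >1
  x=-3.075: |R|=1.04536 >1
Stable set (-3.0303, 0).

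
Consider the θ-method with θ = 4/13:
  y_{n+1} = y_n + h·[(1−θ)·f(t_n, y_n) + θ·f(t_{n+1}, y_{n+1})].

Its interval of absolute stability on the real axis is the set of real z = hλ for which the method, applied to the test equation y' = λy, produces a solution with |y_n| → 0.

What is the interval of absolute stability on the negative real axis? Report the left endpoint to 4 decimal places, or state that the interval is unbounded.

On y'=λy, z=hλ:
  y_{n+1} = y_n + z·[9/13·y_n + 4/13·y_{n+1}] ⇒ (1 − 4/13z)y_{n+1} = (1 + 9/13z)y_n
  Hence R(z) = (1 + 9/13z)/(1 − 4/13z).

Solve |R(x)|<1 on ℝ⁻.
x=-0.67: |R|=0.4445
R=−1: 1+9/13x = −1+4/13x ⇒ -5/13x=2 ⇒ x=2/(-5/13)=-5.2000
Confirm numerically:
  x=-4.738: |R|=0.92770 <1
  x=-4.694: |R|=0.92038 <1
  x=-4.411: |R|=0.87126 <1
  x=-5.772: |R|=1.07925 >1
  x=-5.661: |R|=1.06467 >1
  x=-5.342: |R|=1.02066 >1
Stable set (-5.2000, 0).

z∈(-5.2000,0).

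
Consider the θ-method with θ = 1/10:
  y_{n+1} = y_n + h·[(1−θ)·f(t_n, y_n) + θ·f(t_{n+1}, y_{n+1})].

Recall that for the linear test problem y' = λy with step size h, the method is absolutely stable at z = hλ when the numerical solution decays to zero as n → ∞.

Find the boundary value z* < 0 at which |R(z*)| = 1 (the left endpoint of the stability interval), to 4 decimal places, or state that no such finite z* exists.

left endpoint -2.5000.

On y'=λy, z=hλ:
  y_{n+1} = y_n + z·[9/10·y_n + 1/10·y_{n+1}] ⇒ (1 − 1/10z)y_{n+1} = (1 + 9/10z)y_n
  so R(z) = (1 + 9/10z)/(1 − 1/10z).

Solve |R(x)|<1 on ℝ⁻.
x=-0.6: |R|=0.4340
R=−1: 1+9/10x = −1+1/10x ⇒ -4/5x=2 ⇒ x=2/(-4/5)=-2.5000
Confirm numerically:
  x=-2.055: |R|=0.70469 <1
  x=-1.446: |R|=0.26332 <1
  x=-1.215: |R|=0.08337 <1
  x=-3.072: |R|=1.35006 >1
  x=-2.551: |R|=1.03251 >1
Stable set (-2.5000, 0).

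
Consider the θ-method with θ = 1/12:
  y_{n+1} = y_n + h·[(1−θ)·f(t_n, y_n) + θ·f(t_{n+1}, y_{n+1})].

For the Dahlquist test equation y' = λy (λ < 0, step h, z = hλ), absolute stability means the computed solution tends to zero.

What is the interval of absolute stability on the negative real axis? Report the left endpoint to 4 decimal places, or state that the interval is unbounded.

(-2.4000, 0).

With y'=λy (z=hλ):
  y_{n+1} = y_n + z·[11/12·y_n + 1/12·y_{n+1}] ⇒ (1 − 1/12z)y_{n+1} = (1 + 11/12z)y_n
  Hence R(z) = (1 + 11/12z)/(1 − 1/12z).

Boundary: |R(x)|=1, x<0.
x=-0.82: |R|=0.2324
R=−1: 1+11/12x = −1+1/12x ⇒ -5/6x=2 ⇒ x=2/(-5/6)=-2.4000
Confirm numerically:
  x=-2.343: |R|=0.96026 <1
  x=-2.238: |R|=0.88622 <1
  x=-1.882: |R|=0.62685 <1
  x=-1.041: |R|=0.04210 <1
  x=-2.687: |R|=1.19541 >1
  x=-2.521: |R|=1.08333 >1
So |R|<1 on (-2.4000, 0).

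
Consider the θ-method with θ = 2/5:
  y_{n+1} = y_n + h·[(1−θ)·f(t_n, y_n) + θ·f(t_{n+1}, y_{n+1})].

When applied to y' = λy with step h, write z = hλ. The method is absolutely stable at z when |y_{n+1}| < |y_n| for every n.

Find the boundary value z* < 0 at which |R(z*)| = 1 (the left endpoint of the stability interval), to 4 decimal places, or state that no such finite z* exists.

left endpoint -10.0000.

Set f=λy, z=hλ:
  y_{n+1} = y_n + z·[3/5·y_n + 2/5·y_{n+1}] ⇒ (1 − 2/5z)y_{n+1} = (1 + 3/5z)y_n
  so R(z) = (1 + 3/5z)/(1 − 2/5z).

Boundary: |R(x)|=1, x<0.
x=-0.76: |R|=0.4172
R=−1: 1+3/5x = −1+2/5x ⇒ -1/5x=2 ⇒ x=2/(-1/5)=-10.0000
Confirm numerically:
  x=-9.953: |R|=0.99811 <1
  x=-5.624: |R|=0.73067 <1
  x=-5.007: |R|=0.66744 <1
  x=-10.327: |R|=1.01275 >1
  x=-10.254: |R|=1.00996 >1
  x=-10.116: |R|=1.00460 >1
Interval (-10.0000, 0).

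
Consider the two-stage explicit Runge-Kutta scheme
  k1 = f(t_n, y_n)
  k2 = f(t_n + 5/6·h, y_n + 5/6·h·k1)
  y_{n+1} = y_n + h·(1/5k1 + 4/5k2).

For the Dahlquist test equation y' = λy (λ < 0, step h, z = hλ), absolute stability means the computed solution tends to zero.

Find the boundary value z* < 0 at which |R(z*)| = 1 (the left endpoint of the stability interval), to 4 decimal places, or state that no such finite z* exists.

z* = -1.5000.

On y'=λy, z=hλ:
  k1=λy_n ⇒ h·k1=z·y_n;  k2=λ(1+5/6z)y_n ⇒ h·k2=z(1+5/6z)y_n
  y_{n+1}/y_n = 1 + 1/5z + 4/5z(1+5/6z) = 1 + z + 2/3z²
  ⇒ R(z) = 1 + z + 2/3z².

Boundary: |R(x)|=1, x<0.
x=-0.71: |R|=0.6261
R=1: x+2/3x²=0 ⇒ x=−3/2=-1.5000; min R=1−1/(4·2/3)=0.6250>−1
Confirm numerically:
  x=-1.414: |R|=0.91893 <1
  x=-1.257: |R|=0.79637 <1
  x=-0.707: |R|=0.62623 <1
  x=-1.874: |R|=1.46725 >1
  x=-1.786: |R|=1.34053 >1
  x=-1.753: |R|=1.29567 >1
Interval (-1.5000, 0).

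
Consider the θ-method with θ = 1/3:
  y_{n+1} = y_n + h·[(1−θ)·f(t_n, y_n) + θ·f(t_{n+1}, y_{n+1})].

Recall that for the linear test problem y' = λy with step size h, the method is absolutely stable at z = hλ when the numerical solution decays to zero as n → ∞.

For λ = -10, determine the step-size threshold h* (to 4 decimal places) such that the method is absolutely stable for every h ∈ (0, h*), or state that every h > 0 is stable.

(-6.0000,0); λ=-10 ⇒ h* = (6)/10 = 0.6000.

Test eqn y'=λy, z=hλ:
  y_{n+1} = y_n + z·[2/3·y_n + 1/3·y_{n+1}] ⇒ (1 − 1/3z)y_{n+1} = (1 + 2/3z)y_n
  so R(z) = (1 + 2/3z)/(1 − 1/3z).

Find x<0 with |R(x)|<1.
x=-0.45: |R|=0.6087
R=−1: 1+2/3x = −1+1/3x ⇒ -1/3x=2 ⇒ x=2/(-1/3)=-6.0000
Confirm numerically:
  x=-5.692: |R|=0.96457 <1
  x=-3.640: |R|=0.64458 <1
  x=-3.609: |R|=0.63822 <1
  x=-3.137: |R|=0.53349 <1
  x=-6.541: |R|=1.05670 >1
  x=-6.466: |R|=1.04923 >1
  x=-6.114: |R|=1.01251 >1
Stable set (-6.0000, 0).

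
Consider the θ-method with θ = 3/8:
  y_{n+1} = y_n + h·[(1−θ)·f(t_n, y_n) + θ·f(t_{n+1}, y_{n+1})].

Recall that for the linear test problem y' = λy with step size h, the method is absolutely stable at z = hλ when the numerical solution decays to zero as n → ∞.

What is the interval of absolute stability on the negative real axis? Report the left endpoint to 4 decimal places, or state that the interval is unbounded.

With y'=λy (z=hλ):
  y_{n+1} = y_n + z·[5/8·y_n + 3/8·y_{n+1}] ⇒ (1 − 3/8z)y_{n+1} = (1 + 5/8z)y_n
  R(z) = (1 + 5/8z)/(1 − 3/8z).

Solve |R(x)|<1 on ℝ⁻.
x=-1.37: |R|=0.0950
R=−1: 1+5/8x = −1+3/8x ⇒ -1/4x=2 ⇒ x=2/(-1/4)=-8.0000
Confirm numerically:
  x=-6.650: |R|=0.90340 <1
  x=-4.898: |R|=0.72662 <1
  x=-4.620: |R|=0.69076 <1
  x=-8.592: |R|=1.03505 >1
  x=-8.209: |R|=1.01281 >1
Stable set (-8.0000, 0).

z∈(-8.0000,0).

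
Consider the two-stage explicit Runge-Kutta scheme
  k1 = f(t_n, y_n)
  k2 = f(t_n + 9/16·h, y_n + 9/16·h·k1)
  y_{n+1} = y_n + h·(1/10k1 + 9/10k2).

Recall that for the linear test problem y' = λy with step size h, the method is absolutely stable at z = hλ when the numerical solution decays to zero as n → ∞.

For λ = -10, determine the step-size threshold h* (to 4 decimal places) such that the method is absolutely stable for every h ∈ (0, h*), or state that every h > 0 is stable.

Test eqn y'=λy, z=hλ:
  k1=λy_n ⇒ h·k1=z·y_n;  k2=λ(1+9/16z)y_n ⇒ h·k2=z(1+9/16z)y_n
  y_{n+1}/y_n = 1 + 1/10z + 9/10z(1+9/16z) = 1 + z + 81/160z²
  so R(z) = 1 + z + 81/160z².

Solve |R(x)|<1 on ℝ⁻.
x=-1.72: |R|=0.7777
R=1: x+81/160x²=0 ⇒ x=−160/81=-1.9753; min R=1−1/(4·81/160)=0.5062>−1
Confirm numerically:
  x=-1.325: |R|=0.56379 <1
  x=-1.209: |R|=0.53098 <1
  x=-1.088: |R|=0.51127 <1
  x=-2.472: |R|=1.62158 >1
  x=-2.361: |R|=1.46100 >1
So |R|<1 on (-1.9753, 0).

(-1.9753,0); λ=-10 ⇒ h* = (160/81)/10 = 0.1975.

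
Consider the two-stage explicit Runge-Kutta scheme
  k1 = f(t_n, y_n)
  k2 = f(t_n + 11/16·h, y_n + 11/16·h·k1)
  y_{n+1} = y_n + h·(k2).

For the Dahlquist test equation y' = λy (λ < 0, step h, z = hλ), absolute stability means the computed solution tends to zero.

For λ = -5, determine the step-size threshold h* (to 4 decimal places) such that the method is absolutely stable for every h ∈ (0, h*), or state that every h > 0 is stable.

Set f=λy, z=hλ:
  k1=λy_n ⇒ h·k1=z·y_n;  k2=λ(1+11/16z)y_n ⇒ h·k2=z(1+11/16z)y_n
  y_{n+1}/y_n = 1 + z(1+11/16z) = 1 + z + 11/16z²
  Hence R(z) = 1 + z + 11/16z².

Need |R(x)|<1, x<0.
x=-1.54: |R|=1.0905
R=1: x+11/16x²=0 ⇒ x=−16/11=-1.4545; min R=1−1/(4·11/16)=0.6364>−1
Confirm numerically:
  x=-1.283: |R|=0.84869 <1
  x=-1.114: |R|=0.73918 <1
  x=-0.926: |R|=0.66351 <1
  x=-0.775: |R|=0.63793 <1
  x=-2.002: |R|=1.75350 >1
  x=-1.884: |R|=1.55625 >1
  x=-1.802: |R|=1.43045 >1
So |R|<1 on (-1.4545, 0).

(-1.4545,0); λ=-5 ⇒ h* = (16/11)/5 = 0.2909.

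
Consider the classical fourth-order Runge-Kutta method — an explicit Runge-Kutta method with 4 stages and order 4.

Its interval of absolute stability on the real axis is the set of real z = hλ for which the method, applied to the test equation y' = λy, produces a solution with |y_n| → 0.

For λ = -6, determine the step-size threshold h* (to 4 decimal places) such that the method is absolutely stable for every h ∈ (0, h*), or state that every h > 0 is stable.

On y'=λy, z=hλ:
  order 4, 4-stage ⇒ R(z)=1+z+z^2/2+z^3/6+z^4/24
  (e.g. R(-1.59)=0.27041, |R|=0.27041)

Solve |R(x)|<1 on ℝ⁻.
x=-1.59: |R|=0.2704
|R(-2.19)|=0.4159 |R(-1.46)|=0.2764 |R(-1.07)|=0.3529
Bisect:
  x_lo=-3.2530 |R|=1.9665  x_hi=-0.3116 |R|=0.7323
  mid=-1.78230 |R|=0.28284 →hi
  mid=-2.51763 |R|=0.66595 →hi
  mid=-2.88529 |R|=1.16154 →lo
  mid=-2.70146 |R|=0.88079 →hi
  mid=-2.79338 |R|=1.01226 →lo
  mid=-2.74742 |R|=0.94438 →hi
  mid=-2.77040 |R|=0.97778 →hi
  mid=-2.78189 |R|=0.99488 →hi
  ...
  [-2.78530,-2.78512] ⇒ x*=-2.7853
So |R|<1 on (-2.7853, 0).

(-2.7853,0); λ=-6 ⇒ h* = 0.4642.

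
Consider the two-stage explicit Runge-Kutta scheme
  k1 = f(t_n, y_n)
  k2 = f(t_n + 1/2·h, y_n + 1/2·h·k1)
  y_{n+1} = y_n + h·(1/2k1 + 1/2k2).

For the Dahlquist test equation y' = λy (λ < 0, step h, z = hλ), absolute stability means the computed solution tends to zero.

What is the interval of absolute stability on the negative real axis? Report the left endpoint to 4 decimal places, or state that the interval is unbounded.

On y'=λy, z=hλ:
  k1=λy_n ⇒ h·k1=z·y_n;  k2=λ(1+1/2z)y_n ⇒ h·k2=z(1+1/2z)y_n
  y_{n+1}/y_n = 1 + 1/2z + 1/2z(1+1/2z) = 1 + z + 1/4z²
  ⇒ R(z) = 1 + z + 1/4z².

Boundary: |R(x)|=1, x<0.
x=-1.78: |R|=0.0121
R=1: x+1/4x²=0 ⇒ x=−4=-4.0000; min R=1−1/(4·1/4)=0.0000>−1
Confirm numerically:
  x=-3.486: |R|=0.55205 <1
  x=-3.339: |R|=0.44823 <1
  x=-1.603: |R|=0.03940 <1
  x=-4.180: |R|=1.18810 >1
  x=-4.076: |R|=1.07744 >1
  x=-4.058: |R|=1.05884 >1
So |R|<1 on (-4.0000, 0).

z∈(-4.0000,0).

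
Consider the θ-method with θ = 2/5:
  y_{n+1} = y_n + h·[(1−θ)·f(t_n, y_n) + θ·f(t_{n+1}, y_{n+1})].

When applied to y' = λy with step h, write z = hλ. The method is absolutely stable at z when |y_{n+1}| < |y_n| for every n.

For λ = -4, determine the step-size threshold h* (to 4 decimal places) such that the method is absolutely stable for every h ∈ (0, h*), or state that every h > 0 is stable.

(-10.0000,0); λ=-4 ⇒ h* = (10)/4 = 2.5000.

On y'=λy, z=hλ:
  y_{n+1} = y_n + z·[3/5·y_n + 2/5·y_{n+1}] ⇒ (1 − 2/5z)y_{n+1} = (1 + 3/5z)y_n
  R(z) = (1 + 3/5z)/(1 − 2/5z).

Boundary: |R(x)|=1, x<0.
x=-0.97: |R|=0.3012
R=−1: 1+3/5x = −1+2/5x ⇒ -1/5x=2 ⇒ x=2/(-1/5)=-10.0000
Confirm numerically:
  x=-7.062: |R|=0.84637 <1
  x=-5.836: |R|=0.75024 <1
  x=-5.776: |R|=0.74480 <1
  x=-5.266: |R|=0.69521 <1
  x=-10.496: |R|=1.01908 >1
  x=-10.381: |R|=1.01479 >1
  x=-10.059: |R|=1.00235 >1
Stable set (-10.0000, 0).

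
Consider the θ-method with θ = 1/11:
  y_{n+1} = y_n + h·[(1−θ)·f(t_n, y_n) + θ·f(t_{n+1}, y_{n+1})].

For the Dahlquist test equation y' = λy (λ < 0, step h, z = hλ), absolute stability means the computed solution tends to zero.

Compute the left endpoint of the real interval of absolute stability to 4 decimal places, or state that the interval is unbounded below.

z* = -2.4444.

With y'=λy (z=hλ):
  y_{n+1} = y_n + z·[10/11·y_n + 1/11·y_{n+1}] ⇒ (1 − 1/11z)y_{n+1} = (1 + 10/11z)y_n
  so R(z) = (1 + 10/11z)/(1 − 1/11z).

Find x<0 with |R(x)|<1.
x=-1.6: |R|=0.3968
R=−1: 1+10/11x = −1+1/11x ⇒ -9/11x=2 ⇒ x=2/(-9/11)=-2.4444
Confirm numerically:
  x=-1.517: |R|=0.33315 <1
  x=-1.313: |R|=0.17299 <1
  x=-1.011: |R|=0.07410 <1
  x=-0.988: |R|=0.09343 <1
  x=-2.847: |R|=1.26165 >1
  x=-2.588: |R|=1.09508 >1
  x=-2.531: |R|=1.05757 >1
So |R|<1 on (-2.4444, 0).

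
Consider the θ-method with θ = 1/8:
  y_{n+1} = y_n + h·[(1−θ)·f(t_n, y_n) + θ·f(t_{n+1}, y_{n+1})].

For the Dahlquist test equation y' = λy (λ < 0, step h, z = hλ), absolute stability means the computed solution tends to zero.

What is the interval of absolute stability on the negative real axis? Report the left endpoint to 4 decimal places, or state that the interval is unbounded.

On y'=λy, z=hλ:
  y_{n+1} = y_n + z·[7/8·y_n + 1/8·y_{n+1}] ⇒ (1 − 1/8z)y_{n+1} = (1 + 7/8z)y_n
  R(z) = (1 + 7/8z)/(1 − 1/8z).

Find x<0 with |R(x)|<1.
x=-1.61: |R|=0.3403
R=−1: 1+7/8x = −1+1/8x ⇒ -3/4x=2 ⇒ x=2/(-3/4)=-2.6667
Confirm numerically:
  x=-2.556: |R|=0.93710 <1
  x=-2.305: |R|=0.78942 <1
  x=-1.300: |R|=0.11828 <1
  x=-3.206: |R|=1.28877 >1
  x=-2.956: |R|=1.15845 >1
Interval (-2.6667, 0).

z∈(-2.6667,0).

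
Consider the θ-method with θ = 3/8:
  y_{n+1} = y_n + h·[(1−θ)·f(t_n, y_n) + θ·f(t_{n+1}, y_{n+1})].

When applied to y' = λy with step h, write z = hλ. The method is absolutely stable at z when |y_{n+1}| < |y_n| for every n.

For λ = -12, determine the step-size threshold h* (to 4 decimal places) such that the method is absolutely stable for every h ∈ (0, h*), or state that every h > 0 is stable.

(-8.0000,0); λ=-12 ⇒ h* = (8)/12 = 0.6667.

On y'=λy, z=hλ:
  y_{n+1} = y_n + z·[5/8·y_n + 3/8·y_{n+1}] ⇒ (1 − 3/8z)y_{n+1} = (1 + 5/8z)y_n
  Hence R(z) = (1 + 5/8z)/(1 − 3/8z).

Solve |R(x)|<1 on ℝ⁻.
x=-1.17: |R|=0.1868
R=−1: 1+5/8x = −1+3/8x ⇒ -1/4x=2 ⇒ x=2/(-1/4)=-8.0000
Confirm numerically:
  x=-7.511: |R|=0.96797 <1
  x=-5.571: |R|=0.80342 <1
  x=-3.749: |R|=0.55827 <1
  x=-8.456: |R|=1.02733 >1
  x=-8.276: |R|=1.01681 >1
  x=-8.165: |R|=1.01016 >1
Interval (-8.0000, 0).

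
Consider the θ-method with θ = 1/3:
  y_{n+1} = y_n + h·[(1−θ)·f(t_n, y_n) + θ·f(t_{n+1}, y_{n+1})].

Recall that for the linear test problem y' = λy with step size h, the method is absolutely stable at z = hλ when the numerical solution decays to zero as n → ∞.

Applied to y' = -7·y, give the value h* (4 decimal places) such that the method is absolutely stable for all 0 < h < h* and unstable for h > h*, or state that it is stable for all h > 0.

Test eqn y'=λy, z=hλ:
  y_{n+1} = y_n + z·[2/3·y_n + 1/3·y_{n+1}] ⇒ (1 − 1/3z)y_{n+1} = (1 + 2/3z)y_n
  ⇒ R(z) = (1 + 2/3z)/(1 − 1/3z).

Need |R(x)|<1, x<0.
x=-1.56: |R|=0.0263
R=−1: 1+2/3x = −1+1/3x ⇒ -1/3x=2 ⇒ x=2/(-1/3)=-6.0000
Confirm numerically:
  x=-5.680: |R|=0.96313 <1
  x=-5.433: |R|=0.93276 <1
  x=-3.980: |R|=0.71060 <1
  x=-3.055: |R|=0.51363 <1
  x=-6.384: |R|=1.04092 >1
  x=-6.156: |R|=1.01704 >1
  x=-6.104: |R|=1.01142 >1
So |R|<1 on (-6.0000, 0).

(-6.0000,0); λ=-7 ⇒ h* = (6)/7 = 0.8571.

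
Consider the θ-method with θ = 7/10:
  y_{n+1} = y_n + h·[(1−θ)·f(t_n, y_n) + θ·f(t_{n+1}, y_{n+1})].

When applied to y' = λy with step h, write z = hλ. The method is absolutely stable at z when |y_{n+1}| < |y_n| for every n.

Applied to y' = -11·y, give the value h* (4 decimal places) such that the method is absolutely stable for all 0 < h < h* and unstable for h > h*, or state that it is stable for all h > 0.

On y'=λy, z=hλ:
  y_{n+1} = y_n + z·[3/10·y_n + 7/10·y_{n+1}] ⇒ (1 − 7/10z)y_{n+1} = (1 + 3/10z)y_n
  Hence R(z) = (1 + 3/10z)/(1 − 7/10z).

Boundary: |R(x)|=1, x<0.
x=-1.53: |R|=0.2612
x=-2: |R|=0.1667
x=-10: |R|=0.2500
x=-100: |R|=0.4085
θ=7/10≥1/2 ⇒ |1+3/10x|<|1−7/10x| ∀x<0 ⇒ interval (−∞,0).

interval (−∞, 0). Any h>0 works for λ=-11.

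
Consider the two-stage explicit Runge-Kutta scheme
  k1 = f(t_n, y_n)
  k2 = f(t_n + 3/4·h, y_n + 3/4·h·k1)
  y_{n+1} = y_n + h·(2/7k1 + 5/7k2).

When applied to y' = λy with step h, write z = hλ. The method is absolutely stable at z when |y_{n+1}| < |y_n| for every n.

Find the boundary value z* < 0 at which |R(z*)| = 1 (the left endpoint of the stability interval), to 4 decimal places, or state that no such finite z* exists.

On y'=λy, z=hλ:
  k1=λy_n ⇒ h·k1=z·y_n;  k2=λ(1+3/4z)y_n ⇒ h·k2=z(1+3/4z)y_n
  y_{n+1}/y_n = 1 + 2/7z + 5/7z(1+3/4z) = 1 + z + 15/28z²
  so R(z) = 1 + z + 15/28z².

Boundary: |R(x)|=1, x<0.
x=-1.78: |R|=0.9174
R=1: x+15/28x²=0 ⇒ x=−28/15=-1.8667; min R=1−1/(4·15/28)=0.5333>−1
Confirm numerically:
  x=-1.730: |R|=0.87334 <1
  x=-1.358: |R|=0.62994 <1
  x=-1.104: |R|=0.54894 <1
  x=-2.160: |R|=1.33943 >1
  x=-1.971: |R|=1.11016 >1
So |R|<1 on (-1.8667, 0).

left endpoint -1.8667.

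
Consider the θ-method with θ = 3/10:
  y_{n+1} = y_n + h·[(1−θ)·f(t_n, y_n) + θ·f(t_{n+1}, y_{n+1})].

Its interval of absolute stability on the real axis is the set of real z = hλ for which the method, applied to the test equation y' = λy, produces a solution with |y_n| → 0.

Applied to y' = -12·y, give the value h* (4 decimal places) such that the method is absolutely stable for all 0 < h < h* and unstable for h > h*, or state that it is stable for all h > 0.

With y'=λy (z=hλ):
  y_{n+1} = y_n + z·[7/10·y_n + 3/10·y_{n+1}] ⇒ (1 − 3/10z)y_{n+1} = (1 + 7/10z)y_n
  so R(z) = (1 + 7/10z)/(1 − 3/10z).

Boundary: |R(x)|=1, x<0.
x=-1.47: |R|=0.0201
R=−1: 1+7/10x = −1+3/10x ⇒ -2/5x=2 ⇒ x=2/(-2/5)=-5.0000
Confirm numerically:
  x=-4.355: |R|=0.88814 <1
  x=-3.368: |R|=0.67529 <1
  x=-3.140: |R|=0.61689 <1
  x=-5.398: |R|=1.06078 >1
  x=-5.296: |R|=1.04574 >1
  x=-5.055: |R|=1.00874 >1
Interval (-5.0000, 0).

(-5.0000,0); λ=-12 ⇒ h* = (5)/12 = 0.4167.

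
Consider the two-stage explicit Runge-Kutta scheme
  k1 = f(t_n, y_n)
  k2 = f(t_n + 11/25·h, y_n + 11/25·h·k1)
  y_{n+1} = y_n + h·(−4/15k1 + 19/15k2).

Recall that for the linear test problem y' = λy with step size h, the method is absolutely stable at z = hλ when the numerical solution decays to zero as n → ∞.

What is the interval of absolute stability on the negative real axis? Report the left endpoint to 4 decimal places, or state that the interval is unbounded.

Test eqn y'=λy, z=hλ:
  k1=λy_n ⇒ h·k1=z·y_n;  k2=λ(1+11/25z)y_n ⇒ h·k2=z(1+11/25z)y_n
  y_{n+1}/y_n = 1 − 4/15z + 19/15z(1+11/25z) = 1 + z + 209/375z²
  Hence R(z) = 1 + z + 209/375z².

Solve |R(x)|<1 on ℝ⁻.
x=-1.1: |R|=0.5744
R=1: x+209/375x²=0 ⇒ x=−375/209=-1.7943; min R=1−1/(4·209/375)=0.5514>−1
Confirm numerically:
  x=-1.477: |R|=0.73884 <1
  x=-1.380: |R|=0.68139 <1
  x=-1.334: |R|=0.65781 <1
  x=-2.392: |R|=1.79687 >1
  x=-1.960: |R|=1.18105 >1
Interval (-1.7943, 0).

(-1.7943, 0).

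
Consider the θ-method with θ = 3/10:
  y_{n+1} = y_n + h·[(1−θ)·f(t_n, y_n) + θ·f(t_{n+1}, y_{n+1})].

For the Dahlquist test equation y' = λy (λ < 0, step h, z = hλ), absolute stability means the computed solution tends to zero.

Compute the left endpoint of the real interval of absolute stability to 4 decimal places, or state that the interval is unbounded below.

Test eqn y'=λy, z=hλ:
  y_{n+1} = y_n + z·[7/10·y_n + 3/10·y_{n+1}] ⇒ (1 − 3/10z)y_{n+1} = (1 + 7/10z)y_n
  ⇒ R(z) = (1 + 7/10z)/(1 − 3/10z).

Find x<0 with |R(x)|<1.
x=-1.4: |R|=0.0141
R=−1: 1+7/10x = −1+3/10x ⇒ -2/5x=2 ⇒ x=2/(-2/5)=-5.0000
Confirm numerically:
  x=-4.779: |R|=0.96368 <1
  x=-4.470: |R|=0.90944 <1
  x=-4.081: |R|=0.83473 <1
  x=-5.358: |R|=1.05492 >1
  x=-5.146: |R|=1.02296 >1
  x=-5.096: |R|=1.01519 >1
Interval (-5.0000, 0).

left endpoint -5.0000.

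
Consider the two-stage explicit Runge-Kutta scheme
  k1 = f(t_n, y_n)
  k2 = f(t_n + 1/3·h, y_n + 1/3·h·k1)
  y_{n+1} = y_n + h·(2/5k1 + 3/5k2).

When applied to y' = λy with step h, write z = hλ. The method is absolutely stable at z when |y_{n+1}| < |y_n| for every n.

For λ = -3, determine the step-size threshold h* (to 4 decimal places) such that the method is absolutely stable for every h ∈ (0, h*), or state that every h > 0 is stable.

(-5.0000,0); λ=-3 ⇒ h* = (5)/3 = 1.6667.

With y'=λy (z=hλ):
  k1=λy_n ⇒ h·k1=z·y_n;  k2=λ(1+1/3z)y_n ⇒ h·k2=z(1+1/3z)y_n
  y_{n+1}/y_n = 1 + 2/5z + 3/5z(1+1/3z) = 1 + z + 1/5z²
  Hence R(z) = 1 + z + 1/5z².

Boundary: |R(x)|=1, x<0.
x=-0.73: |R|=0.3766
R=1: x+1/5x²=0 ⇒ x=−5=-5.0000; min R=1−1/(4·1/5)=-0.2500>−1
Confirm numerically:
  x=-4.596: |R|=0.62864 <1
  x=-3.438: |R|=0.07403 <1
  x=-2.593: |R|=0.24827 <1
  x=-2.321: |R|=0.24359 <1
  x=-5.495: |R|=1.54400 >1
  x=-5.280: |R|=1.29568 >1
Stable set (-5.0000, 0).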